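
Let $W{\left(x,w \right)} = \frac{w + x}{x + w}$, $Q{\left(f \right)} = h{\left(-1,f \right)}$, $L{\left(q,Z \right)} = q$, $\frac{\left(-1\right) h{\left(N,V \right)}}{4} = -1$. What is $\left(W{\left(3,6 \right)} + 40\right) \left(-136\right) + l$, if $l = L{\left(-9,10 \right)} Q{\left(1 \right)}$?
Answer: $-5612$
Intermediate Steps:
$h{\left(N,V \right)} = 4$ ($h{\left(N,V \right)} = \left(-4\right) \left(-1\right) = 4$)
$Q{\left(f \right)} = 4$
$W{\left(x,w \right)} = 1$ ($W{\left(x,w \right)} = \frac{w + x}{w + x} = 1$)
$l = -36$ ($l = \left(-9\right) 4 = -36$)
$\left(W{\left(3,6 \right)} + 40\right) \left(-136\right) + l = \left(1 + 40\right) \left(-136\right) - 36 = 41 \left(-136\right) - 36 = -5576 - 36 = -5612$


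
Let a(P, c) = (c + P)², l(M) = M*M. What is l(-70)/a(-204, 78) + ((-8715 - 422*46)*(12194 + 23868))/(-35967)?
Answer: 1441412017/51111 ≈ 28202.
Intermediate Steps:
l(M) = M²
a(P, c) = (P + c)²
l(-70)/a(-204, 78) + ((-8715 - 422*46)*(12194 + 23868))/(-35967) = (-70)²/((-204 + 78)²) + ((-8715 - 422*46)*(12194 + 23868))/(-35967) = 4900/((-126)²) + ((-8715 - 19412)*36062)*(-1/35967) = 4900/15876 - 28127*36062*(-1/35967) = 4900*(1/15876) - 1014315874*(-1/35967) = 25/81 + 53385046/1893 = 1441412017/51111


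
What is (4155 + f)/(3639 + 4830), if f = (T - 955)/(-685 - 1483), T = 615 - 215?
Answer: 1000955/2040088 ≈ 0.49064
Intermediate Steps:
T = 400
f = 555/2168 (f = (400 - 955)/(-685 - 1483) = -555/(-2168) = -555*(-1/2168) = 555/2168 ≈ 0.25600)
(4155 + f)/(3639 + 4830) = (4155 + 555/2168)/(3639 + 4830) = (9008595/2168)/8469 = (9008595/2168)*(1/8469) = 1000955/2040088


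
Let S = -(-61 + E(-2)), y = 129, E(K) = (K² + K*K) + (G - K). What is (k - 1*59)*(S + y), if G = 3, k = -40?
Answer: -17523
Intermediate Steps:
E(K) = 3 - K + 2*K² (E(K) = (K² + K*K) + (3 - K) = (K² + K²) + (3 - K) = 2*K² + (3 - K) = 3 - K + 2*K²)
S = 48 (S = -(-61 + (3 - 1*(-2) + 2*(-2)²)) = -(-61 + (3 + 2 + 2*4)) = -(-61 + (3 + 2 + 8)) = -(-61 + 13) = -1*(-48) = 48)
(k - 1*59)*(S + y) = (-40 - 1*59)*(48 + 129) = (-40 - 59)*177 = -99*177 = -17523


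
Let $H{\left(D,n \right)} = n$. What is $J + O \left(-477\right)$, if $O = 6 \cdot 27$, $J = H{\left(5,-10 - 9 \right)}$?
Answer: $-77293$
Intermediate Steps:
$J = -19$ ($J = -10 - 9 = -19$)
$O = 162$
$J + O \left(-477\right) = -19 + 162 \left(-477\right) = -19 - 77274 = -77293$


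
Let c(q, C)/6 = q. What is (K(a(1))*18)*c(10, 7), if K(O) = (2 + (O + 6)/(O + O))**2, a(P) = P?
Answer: 32670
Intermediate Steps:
K(O) = (2 + (6 + O)/(2*O))**2 (K(O) = (2 + (6 + O)/((2*O)))**2 = (2 + (6 + O)*(1/(2*O)))**2 = (2 + (6 + O)/(2*O))**2)
c(q, C) = 6*q
(K(a(1))*18)*c(10, 7) = (((1/4)*(6 + 5*1)**2/1**2)*18)*(6*10) = (((1/4)*1*(6 + 5)**2)*18)*60 = (((1/4)*1*11**2)*18)*60 = (((1/4)*1*121)*18)*60 = ((121/4)*18)*60 = (1089/2)*60 = 32670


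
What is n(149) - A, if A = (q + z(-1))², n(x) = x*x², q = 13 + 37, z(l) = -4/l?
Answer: 3305033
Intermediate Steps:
q = 50
n(x) = x³
A = 2916 (A = (50 - 4/(-1))² = (50 - 4*(-1))² = (50 + 4)² = 54² = 2916)
n(149) - A = 149³ - 1*2916 = 3307949 - 2916 = 3305033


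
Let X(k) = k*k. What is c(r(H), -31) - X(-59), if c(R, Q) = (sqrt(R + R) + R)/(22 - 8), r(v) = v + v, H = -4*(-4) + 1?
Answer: -24350/7 + sqrt(17)/7 ≈ -3478.0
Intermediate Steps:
X(k) = k**2
H = 17 (H = 16 + 1 = 17)
r(v) = 2*v
c(R, Q) = R/14 + sqrt(2)*sqrt(R)/14 (c(R, Q) = (sqrt(2*R) + R)/14 = (sqrt(2)*sqrt(R) + R)*(1/14) = (R + sqrt(2)*sqrt(R))*(1/14) = R/14 + sqrt(2)*sqrt(R)/14)
c(r(H), -31) - X(-59) = ((2*17)/14 + sqrt(2)*sqrt(2*17)/14) - 1*(-59)**2 = ((1/14)*34 + sqrt(2)*sqrt(34)/14) - 1*3481 = (17/7 + sqrt(17)/7) - 3481 = -24350/7 + sqrt(17)/7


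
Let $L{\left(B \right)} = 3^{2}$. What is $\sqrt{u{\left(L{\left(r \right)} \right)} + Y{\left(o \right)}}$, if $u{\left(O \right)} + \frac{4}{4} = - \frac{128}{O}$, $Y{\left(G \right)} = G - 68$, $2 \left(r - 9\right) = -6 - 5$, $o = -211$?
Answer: $\frac{2 i \sqrt{662}}{3} \approx 17.153 i$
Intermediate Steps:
$r = \frac{7}{2}$ ($r = 9 + \frac{-6 - 5}{2} = 9 + \frac{1}{2} \left(-11\right) = 9 - \frac{11}{2} = \frac{7}{2} \approx 3.5$)
$Y{\left(G \right)} = -68 + G$ ($Y{\left(G \right)} = G - 68 = -68 + G$)
$L{\left(B \right)} = 9$
$u{\left(O \right)} = -1 - \frac{128}{O}$
$\sqrt{u{\left(L{\left(r \right)} \right)} + Y{\left(o \right)}} = \sqrt{\frac{-128 - 9}{9} - 279} = \sqrt{\frac{1}{9} \left(-137\right) - 279} = \sqrt{- \frac{137}{9} - 279} = \sqrt{- \frac{2648}{9}} = \frac{2 i \sqrt{662}}{3}$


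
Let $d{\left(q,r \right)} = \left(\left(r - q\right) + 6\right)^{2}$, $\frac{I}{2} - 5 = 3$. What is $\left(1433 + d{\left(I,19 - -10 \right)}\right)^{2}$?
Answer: $3218436$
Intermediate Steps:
$I = 16$ ($I = 10 + 2 \cdot 3 = 10 + 6 = 16$)
$d{\left(q,r \right)} = \left(6 + r - q\right)^{2}$
$\left(1433 + d{\left(I,19 - -10 \right)}\right)^{2} = \left(1433 + \left(6 + \left(19 - -10\right) - 16\right)^{2}\right)^{2} = \left(1433 + \left(6 + \left(19 + 10\right) - 16\right)^{2}\right)^{2} = \left(1433 + \left(6 + 29 - 16\right)^{2}\right)^{2} = \left(1433 + 19^{2}\right)^{2} = \left(1433 + 361\right)^{2} = 1794^{2} = 3218436$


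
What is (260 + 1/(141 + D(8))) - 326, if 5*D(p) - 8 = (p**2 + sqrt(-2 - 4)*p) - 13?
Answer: (-528*sqrt(6) + 50419*I)/(4*(-191*I + 2*sqrt(6))) ≈ -65.993 - 0.00016775*I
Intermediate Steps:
D(p) = -1 + p**2/5 + I*p*sqrt(6)/5 (D(p) = 8/5 + ((p**2 + sqrt(-2 - 4)*p) - 13)/5 = 8/5 + ((p**2 + sqrt(-6)*p) - 13)/5 = 8/5 + ((p**2 + (I*sqrt(6))*p) - 13)/5 = 8/5 + ((p**2 + I*p*sqrt(6)) - 13)/5 = 8/5 + (-13 + p**2 + I*p*sqrt(6))/5 = 8/5 + (-13/5 + p**2/5 + I*p*sqrt(6)/5) = -1 + p**2/5 + I*p*sqrt(6)/5)
(260 + 1/(141 + D(8))) - 326 = (260 + 1/(141 + (-1 + (1/5)*8**2 + (1/5)*I*8*sqrt(6)))) - 326 = (260 + 1/(141 + (-1 + (1/5)*64 + 8*I*sqrt(6)/5))) - 326 = (260 + 1/(141 + (-1 + 64/5 + 8*I*sqrt(6)/5))) - 326 = (260 + 1/(141 + (59/5 + 8*I*sqrt(6)/5))) - 326 = (260 + 1/(764/5 + 8*I*sqrt(6)/5)) - 326 = -66 + 1/(764/5 + 8*I*sqrt(6)/5)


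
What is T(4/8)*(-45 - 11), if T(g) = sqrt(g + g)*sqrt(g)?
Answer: -28*sqrt(2) ≈ -39.598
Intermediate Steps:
T(g) = g*sqrt(2) (T(g) = sqrt(2*g)*sqrt(g) = (sqrt(2)*sqrt(g))*sqrt(g) = g*sqrt(2))
T(4/8)*(-45 - 11) = ((4/8)*sqrt(2))*(-45 - 11) = ((4*(1/8))*sqrt(2))*(-56) = (sqrt(2)/2)*(-56) = -28*sqrt(2)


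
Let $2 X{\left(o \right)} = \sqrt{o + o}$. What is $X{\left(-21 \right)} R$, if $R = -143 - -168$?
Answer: $\frac{25 i \sqrt{42}}{2} \approx 81.009 i$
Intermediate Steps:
$X{\left(o \right)} = \frac{\sqrt{2} \sqrt{o}}{2}$ ($X{\left(o \right)} = \frac{\sqrt{o + o}}{2} = \frac{\sqrt{2 o}}{2} = \frac{\sqrt{2} \sqrt{o}}{2}$)
$R = 25$ ($R = -143 + 168 = 25$)
$X{\left(-21 \right)} R = \frac{\sqrt{2} \sqrt{-21}}{2} \cdot 25 = \frac{\sqrt{2} i \sqrt{21}}{2} \cdot 25 = \frac{i \sqrt{42}}{2} \cdot 25 = \frac{25 i \sqrt{42}}{2}$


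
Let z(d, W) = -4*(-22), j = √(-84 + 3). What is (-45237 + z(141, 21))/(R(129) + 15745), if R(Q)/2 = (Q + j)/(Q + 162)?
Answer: -2229653973001/777600359079 + 8758906*I/777600359079 ≈ -2.8674 + 1.1264e-5*I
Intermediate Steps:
j = 9*I (j = √(-81) = 9*I ≈ 9.0*I)
R(Q) = 2*(Q + 9*I)/(162 + Q) (R(Q) = 2*((Q + 9*I)/(Q + 162)) = 2*((Q + 9*I)/(162 + Q)) = 2*(Q + 9*I)/(162 + Q))
z(d, W) = 88
(-45237 + z(141, 21))/(R(129) + 15745) = (-45237 + 88)/(2*(129 + 9*I)/(162 + 129) + 15745) = -45149/(2*(129 + 9*I)/291 + 15745) = -45149/(2*(1/291)*(129 + 9*I) + 15745) = -45149/((86/97 + 6*I/97) + 15745) = -45149*9409*(1527351/97 - 6*I/97)/2332801077237 = -424806941*(1527351/97 - 6*I/97)/2332801077237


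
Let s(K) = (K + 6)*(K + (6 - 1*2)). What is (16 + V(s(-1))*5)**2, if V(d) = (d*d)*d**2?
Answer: 64080365881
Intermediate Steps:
s(K) = (4 + K)*(6 + K) (s(K) = (6 + K)*(K + (6 - 2)) = (6 + K)*(K + 4) = (6 + K)*(4 + K) = (4 + K)*(6 + K))
V(d) = d**4 (V(d) = d**2*d**2 = d**4)
(16 + V(s(-1))*5)**2 = (16 + (24 + (-1)**2 + 10*(-1))**4*5)**2 = (16 + (24 + 1 - 10)**4*5)**2 = (16 + 15**4*5)**2 = (16 + 50625*5)**2 = (16 + 253125)**2 = 253141**2 = 64080365881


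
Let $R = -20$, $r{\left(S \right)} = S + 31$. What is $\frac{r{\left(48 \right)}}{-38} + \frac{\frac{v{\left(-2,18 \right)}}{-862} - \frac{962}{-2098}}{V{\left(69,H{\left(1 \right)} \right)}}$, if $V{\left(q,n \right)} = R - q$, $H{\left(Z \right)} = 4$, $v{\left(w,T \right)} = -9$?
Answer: $- \frac{1593452943}{764533229} \approx -2.0842$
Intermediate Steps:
$r{\left(S \right)} = 31 + S$
$V{\left(q,n \right)} = -20 - q$
$\frac{r{\left(48 \right)}}{-38} + \frac{\frac{v{\left(-2,18 \right)}}{-862} - \frac{962}{-2098}}{V{\left(69,H{\left(1 \right)} \right)}} = \frac{31 + 48}{-38} + \frac{- \frac{9}{-862} - \frac{962}{-2098}}{-20 - 69} = 79 \left(- \frac{1}{38}\right) + \frac{\left(-9\right) \left(- \frac{1}{862}\right) - - \frac{481}{1049}}{-20 - 69} = - \frac{79}{38} + \frac{\frac{9}{862} + \frac{481}{1049}}{-89} = - \frac{79}{38} + \frac{424063}{904238} \left(- \frac{1}{89}\right) = - \frac{79}{38} - \frac{424063}{80477182} = - \frac{1593452943}{764533229}$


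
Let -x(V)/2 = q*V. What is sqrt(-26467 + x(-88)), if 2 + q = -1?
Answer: I*sqrt(26995) ≈ 164.3*I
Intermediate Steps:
q = -3 (q = -2 - 1 = -3)
x(V) = 6*V (x(V) = -(-6)*V = 6*V)
sqrt(-26467 + x(-88)) = sqrt(-26467 + 6*(-88)) = sqrt(-26467 - 528) = sqrt(-26995) = I*sqrt(26995)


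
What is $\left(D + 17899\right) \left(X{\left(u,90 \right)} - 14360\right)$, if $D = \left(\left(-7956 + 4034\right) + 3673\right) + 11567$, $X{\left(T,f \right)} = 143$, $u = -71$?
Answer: $-415378089$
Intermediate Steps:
$D = 11318$ ($D = \left(-3922 + 3673\right) + 11567 = -249 + 11567 = 11318$)
$\left(D + 17899\right) \left(X{\left(u,90 \right)} - 14360\right) = \left(11318 + 17899\right) \left(143 - 14360\right) = 29217 \left(-14217\right) = -415378089$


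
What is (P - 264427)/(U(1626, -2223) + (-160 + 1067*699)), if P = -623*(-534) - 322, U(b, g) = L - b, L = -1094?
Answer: 67933/742953 ≈ 0.091437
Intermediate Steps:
U(b, g) = -1094 - b
P = 332360 (P = 332682 - 322 = 332360)
(P - 264427)/(U(1626, -2223) + (-160 + 1067*699)) = (332360 - 264427)/((-1094 - 1*1626) + (-160 + 1067*699)) = 67933/((-1094 - 1626) + (-160 + 745833)) = 67933/(-2720 + 745673) = 67933/742953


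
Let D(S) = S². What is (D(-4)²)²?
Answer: 65536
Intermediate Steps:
(D(-4)²)² = (((-4)²)²)² = (16²)² = 256² = 65536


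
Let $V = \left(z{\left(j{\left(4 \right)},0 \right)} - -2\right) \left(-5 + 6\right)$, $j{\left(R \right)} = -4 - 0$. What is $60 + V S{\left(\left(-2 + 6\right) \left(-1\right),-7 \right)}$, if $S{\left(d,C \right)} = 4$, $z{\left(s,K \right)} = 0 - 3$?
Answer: $56$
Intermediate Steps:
$j{\left(R \right)} = -4$ ($j{\left(R \right)} = -4 + 0 = -4$)
$z{\left(s,K \right)} = -3$
$V = -1$ ($V = \left(-3 - -2\right) \left(-5 + 6\right) = \left(-3 + 2\right) 1 = \left(-1\right) 1 = -1$)
$60 + V S{\left(\left(-2 + 6\right) \left(-1\right),-7 \right)} = 60 - 4 = 56$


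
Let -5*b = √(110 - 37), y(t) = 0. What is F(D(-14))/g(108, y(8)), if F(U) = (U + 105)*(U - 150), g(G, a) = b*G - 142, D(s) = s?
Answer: -13245050/86843 + 2014740*√73/86843 ≈ 45.702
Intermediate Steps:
b = -√73/5 (b = -√(110 - 37)/5 = -√73/5 ≈ -1.7088)
g(G, a) = -142 - G*√73/5 (g(G, a) = (-√73/5)*G - 142 = -G*√73/5 - 142 = -142 - G*√73/5)
F(U) = (-150 + U)*(105 + U) (F(U) = (105 + U)*(-150 + U) = (-150 + U)*(105 + U))
F(D(-14))/g(108, y(8)) = (-15750 + (-14)² - 45*(-14))/(-142 - ⅕*108*√73) = (-15750 + 196 + 630)/(-142 - 108*√73/5) = -14924/(-142 - 108*√73/5)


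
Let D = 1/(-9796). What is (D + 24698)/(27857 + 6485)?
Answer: 241941607/336414232 ≈ 0.71918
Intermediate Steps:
D = -1/9796 ≈ -0.00010208
(D + 24698)/(27857 + 6485) = (-1/9796 + 24698)/(27857 + 6485) = (241941607/9796)/34342 = (241941607/9796)*(1/34342) = 241941607/336414232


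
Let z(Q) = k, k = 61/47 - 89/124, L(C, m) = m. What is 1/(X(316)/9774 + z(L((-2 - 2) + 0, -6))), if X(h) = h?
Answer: 28481436/17443771 ≈ 1.6328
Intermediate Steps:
k = 3381/5828 (k = 61*(1/47) - 89*1/124 = 61/47 - 89/124 = 3381/5828 ≈ 0.58013)
z(Q) = 3381/5828
1/(X(316)/9774 + z(L((-2 - 2) + 0, -6))) = 1/(316/9774 + 3381/5828) = 1/(316*(1/9774) + 3381/5828) = 1/(158/4887 + 3381/5828) = 1/(17443771/28481436) = 28481436/17443771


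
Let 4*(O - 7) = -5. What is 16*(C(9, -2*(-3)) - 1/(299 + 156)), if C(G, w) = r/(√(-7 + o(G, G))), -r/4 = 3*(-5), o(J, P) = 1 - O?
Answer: -16/455 - 1920*I*√47/47 ≈ -0.035165 - 280.06*I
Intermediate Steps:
O = 23/4 (O = 7 + (¼)*(-5) = 7 - 5/4 = 23/4 ≈ 5.7500)
o(J, P) = -19/4 (o(J, P) = 1 - 1*23/4 = 1 - 23/4 = -19/4)
r = 60 (r = -12*(-5) = -4*(-15) = 60)
C(G, w) = -120*I*√47/47 (C(G, w) = 60/(√(-7 - 19/4)) = 60/(√(-47/4)) = 60/((I*√47/2)) = 60*(-2*I*√47/47) = -120*I*√47/47)
16*(C(9, -2*(-3)) - 1/(299 + 156)) = 16*(-120*I*√47/47 - 1/(299 + 156)) = 16*(-120*I*√47/47 - 1/455) = 16*(-1/455 - 120*I*√47/47) = -16/455 - 1920*I*√47/47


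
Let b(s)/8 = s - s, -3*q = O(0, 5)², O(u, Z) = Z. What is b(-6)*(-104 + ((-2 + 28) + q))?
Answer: 0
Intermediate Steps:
q = -25/3 (q = -⅓*5² = -⅓*25 = -25/3 ≈ -8.3333)
b(s) = 0 (b(s) = 8*(s - s) = 8*0 = 0)
b(-6)*(-104 + ((-2 + 28) + q)) = 0*(-104 + ((-2 + 28) - 25/3)) = 0*(-104 + (26 - 25/3)) = 0*(-104 + 53/3) = 0*(-259/3) = 0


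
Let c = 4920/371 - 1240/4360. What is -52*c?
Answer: -27288508/40439 ≈ -674.81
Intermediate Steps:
c = 524779/40439 (c = 4920*(1/371) - 1240*1/4360 = 4920/371 - 31/109 = 524779/40439 ≈ 12.977)
-52*c = -52*524779/40439 = -27288508/40439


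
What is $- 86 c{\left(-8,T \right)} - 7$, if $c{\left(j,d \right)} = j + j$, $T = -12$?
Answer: $1369$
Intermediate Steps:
$c{\left(j,d \right)} = 2 j$
$- 86 c{\left(-8,T \right)} - 7 = - 86 \cdot 2 \left(-8\right) - 7 = \left(-86\right) \left(-16\right) - 7 = 1376 - 7 = 1369$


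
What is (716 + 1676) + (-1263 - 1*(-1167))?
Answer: 2296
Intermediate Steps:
(716 + 1676) + (-1263 - 1*(-1167)) = 2392 + (-1263 + 1167) = 2392 - 96 = 2296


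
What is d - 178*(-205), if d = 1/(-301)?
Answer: 10983489/301 ≈ 36490.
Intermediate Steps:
d = -1/301 ≈ -0.0033223
d - 178*(-205) = -1/301 - 178*(-205) = -1/301 + 36490 = 10983489/301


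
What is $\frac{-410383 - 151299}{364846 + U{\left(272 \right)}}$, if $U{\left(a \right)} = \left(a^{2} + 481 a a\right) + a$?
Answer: $- \frac{280841}{18012703} \approx -0.015591$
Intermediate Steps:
$U{\left(a \right)} = a + 482 a^{2}$ ($U{\left(a \right)} = \left(a^{2} + 481 a^{2}\right) + a = 482 a^{2} + a = a + 482 a^{2}$)
$\frac{-410383 - 151299}{364846 + U{\left(272 \right)}} = \frac{-410383 - 151299}{364846 + 272 \left(1 + 482 \cdot 272\right)} = - \frac{561682}{364846 + 272 \left(1 + 131104\right)} = - \frac{561682}{364846 + 272 \cdot 131105} = - \frac{561682}{364846 + 35660560} = - \frac{561682}{36025406} = \left(-561682\right) \frac{1}{36025406} = - \frac{280841}{18012703}$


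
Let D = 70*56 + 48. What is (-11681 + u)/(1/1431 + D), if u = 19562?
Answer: 11277711/5678209 ≈ 1.9861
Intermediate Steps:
D = 3968 (D = 3920 + 48 = 3968)
(-11681 + u)/(1/1431 + D) = (-11681 + 19562)/(1/1431 + 3968) = 7881/(1/1431 + 3968) = 7881/(5678209/1431) = 7881*(1431/5678209) = 11277711/5678209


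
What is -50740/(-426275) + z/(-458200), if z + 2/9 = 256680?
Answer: -3327629/7542900 ≈ -0.44116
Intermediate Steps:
z = 2310118/9 (z = -2/9 + 256680 = 2310118/9 ≈ 2.5668e+5)
-50740/(-426275) + z/(-458200) = -50740/(-426275) + (2310118/9)/(-458200) = -50740*(-1/426275) + (2310118/9)*(-1/458200) = 172/1445 - 14621/26100 = -3327629/7542900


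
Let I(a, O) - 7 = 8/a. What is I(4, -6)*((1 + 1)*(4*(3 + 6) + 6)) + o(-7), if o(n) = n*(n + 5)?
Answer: 770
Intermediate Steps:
I(a, O) = 7 + 8/a
o(n) = n*(5 + n)
I(4, -6)*((1 + 1)*(4*(3 + 6) + 6)) + o(-7) = (7 + 8/4)*((1 + 1)*(4*(3 + 6) + 6)) - 7*(5 - 7) = (7 + 8*(1/4))*(2*(4*9 + 6)) - 7*(-2) = (7 + 2)*(2*(36 + 6)) + 14 = 9*(2*42) + 14 = 9*84 + 14 = 756 + 14 = 770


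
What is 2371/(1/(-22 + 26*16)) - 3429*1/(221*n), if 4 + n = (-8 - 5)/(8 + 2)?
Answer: 10942014352/11713 ≈ 9.3418e+5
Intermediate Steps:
n = -53/10 (n = -4 + (-8 - 5)/(8 + 2) = -4 - 13/10 = -53/10 ≈ -5.3000)
2371/(1/(-22 + 26*16)) - 3429*1/(221*n) = 2371/(1/(-22 + 26*16)) - 3429/((17*(-53/10))*13) = 2371/(1/(-22 + 416)) - 3429/((-901/10*13)) = 2371/(1/394) - 3429/(-11713/10) = 2371/(1/394) - 3429*(-10/11713) = 2371*394 + 34290/11713 = 934174 + 34290/11713 = 10942014352/11713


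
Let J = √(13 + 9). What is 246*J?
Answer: 246*√22 ≈ 1153.8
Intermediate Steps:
J = √22 ≈ 4.6904
246*J = 246*√22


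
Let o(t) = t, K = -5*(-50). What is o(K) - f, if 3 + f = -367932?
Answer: 368185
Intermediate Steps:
f = -367935 (f = -3 - 367932 = -367935)
K = 250
o(K) - f = 250 - 1*(-367935) = 250 + 367935 = 368185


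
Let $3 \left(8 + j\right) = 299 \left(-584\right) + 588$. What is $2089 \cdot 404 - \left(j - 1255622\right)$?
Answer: $\frac{6472786}{3} \approx 2.1576 \cdot 10^{6}$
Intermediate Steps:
$j = - \frac{174052}{3}$ ($j = -8 + \frac{299 \left(-584\right) + 588}{3} = -8 + \frac{-174616 + 588}{3} = -8 + \frac{1}{3} \left(-174028\right) = -8 - \frac{174028}{3} = - \frac{174052}{3} \approx -58017.0$)
$2089 \cdot 404 - \left(j - 1255622\right) = 2089 \cdot 404 - \left(- \frac{174052}{3} - 1255622\right) = 843956 - - \frac{3940918}{3} = 843956 + \frac{3940918}{3} = \frac{6472786}{3}$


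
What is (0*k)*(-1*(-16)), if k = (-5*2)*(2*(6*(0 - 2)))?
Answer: 0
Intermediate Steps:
k = 240 (k = -20*6*(-2) = -20*(-12) = -10*(-24) = 240)
(0*k)*(-1*(-16)) = (0*240)*(-1*(-16)) = 0*16 = 0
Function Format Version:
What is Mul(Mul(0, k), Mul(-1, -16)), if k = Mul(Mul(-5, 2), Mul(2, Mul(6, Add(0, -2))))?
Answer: 0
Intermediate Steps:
k = 240 (k = Mul(-10, Mul(2, Mul(6, -2))) = Mul(-10, Mul(2, -12)) = Mul(-10, -24) = 240)
Mul(Mul(0, k), Mul(-1, -16)) = Mul(Mul(0, 240), Mul(-1, -16)) = Mul(0, 16) = 0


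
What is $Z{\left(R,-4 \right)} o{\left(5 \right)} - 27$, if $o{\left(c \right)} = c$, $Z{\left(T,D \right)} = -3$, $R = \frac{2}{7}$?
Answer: $-42$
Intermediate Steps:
$R = \frac{2}{7}$ ($R = 2 \cdot \frac{1}{7} = \frac{2}{7} \approx 0.28571$)
$Z{\left(R,-4 \right)} o{\left(5 \right)} - 27 = \left(-3\right) 5 - 27 = -15 - 27 = -42$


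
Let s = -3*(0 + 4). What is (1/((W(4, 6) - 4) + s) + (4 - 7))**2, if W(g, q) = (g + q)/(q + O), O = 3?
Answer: 168921/17956 ≈ 9.4075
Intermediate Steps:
s = -12 (s = -3*4 = -12)
W(g, q) = (g + q)/(3 + q) (W(g, q) = (g + q)/(q + 3) = (g + q)/(3 + q))
(1/((W(4, 6) - 4) + s) + (4 - 7))**2 = (1/(((4 + 6)/(3 + 6) - 4) - 12) + (4 - 7))**2 = (1/((10/9 - 4) - 12) - 3)**2 = (1/(-26/9 - 12) - 3)**2 = (1/(-134/9) - 3)**2 = (-9/134 - 3)**2 = (-411/134)**2 = 168921/17956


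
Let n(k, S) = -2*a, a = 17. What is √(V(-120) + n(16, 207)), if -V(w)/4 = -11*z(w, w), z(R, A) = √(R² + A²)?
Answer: √(-34 + 5280*√2) ≈ 86.215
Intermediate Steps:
z(R, A) = √(A² + R²)
n(k, S) = -34 (n(k, S) = -2*17 = -34)
V(w) = 44*√2*√(w²) (V(w) = -(-44)*√(w² + w²) = -(-44)*√(2*w²) = -(-44)*√2*√(w²) = 44*√2*√(w²))
√(V(-120) + n(16, 207)) = √(44*√2*√((-120)²) - 34) = √(44*√2*√14400 - 34) = √(44*√2*120 - 34) = √(5280*√2 - 34) = √(-34 + 5280*√2)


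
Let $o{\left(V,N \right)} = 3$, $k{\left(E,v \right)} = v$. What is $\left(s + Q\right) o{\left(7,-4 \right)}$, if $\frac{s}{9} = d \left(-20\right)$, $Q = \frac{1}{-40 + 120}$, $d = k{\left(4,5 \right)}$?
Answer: $- \frac{215997}{80} \approx -2700.0$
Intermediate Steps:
$d = 5$
$Q = \frac{1}{80} \approx 0.0125$
$s = -900$ ($s = 9 \cdot 5 \left(-20\right) = 9 \left(-100\right) = -900$)
$\left(s + Q\right) o{\left(7,-4 \right)} = \left(-900 + \frac{1}{80}\right) 3 = \left(- \frac{71999}{80}\right) 3 = - \frac{215997}{80}$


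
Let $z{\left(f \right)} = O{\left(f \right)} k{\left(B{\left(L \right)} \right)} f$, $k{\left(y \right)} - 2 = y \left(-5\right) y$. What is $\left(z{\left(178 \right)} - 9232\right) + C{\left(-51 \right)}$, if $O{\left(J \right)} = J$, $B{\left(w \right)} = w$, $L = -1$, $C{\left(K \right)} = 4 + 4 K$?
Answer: $-104484$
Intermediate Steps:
$k{\left(y \right)} = 2 - 5 y^{2}$ ($k{\left(y \right)} = 2 + y \left(-5\right) y = 2 + - 5 y y = 2 - 5 y^{2}$)
$z{\left(f \right)} = - 3 f^{2}$ ($z{\left(f \right)} = f \left(2 - 5 \left(-1\right)^{2}\right) f = f \left(2 - 5\right) f = f \left(-3\right) f = - 3 f f = - 3 f^{2}$)
$\left(z{\left(178 \right)} - 9232\right) + C{\left(-51 \right)} = \left(- 3 \cdot 178^{2} - 9232\right) + \left(4 + 4 \left(-51\right)\right) = \left(\left(-3\right) 31684 - 9232\right) + \left(4 - 204\right) = \left(-95052 - 9232\right) - 200 = -104284 - 200 = -104484$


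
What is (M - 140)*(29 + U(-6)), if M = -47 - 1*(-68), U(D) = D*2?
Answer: -2023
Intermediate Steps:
U(D) = 2*D
M = 21 (M = -47 + 68 = 21)
(M - 140)*(29 + U(-6)) = (21 - 140)*(29 + 2*(-6)) = -119*(29 - 12) = -119*17 = -2023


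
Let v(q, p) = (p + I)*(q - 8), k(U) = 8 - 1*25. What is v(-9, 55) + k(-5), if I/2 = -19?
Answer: -306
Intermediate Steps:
I = -38 (I = 2*(-19) = -38)
k(U) = -17 (k(U) = 8 - 25 = -17)
v(q, p) = (-38 + p)*(-8 + q) (v(q, p) = (p - 38)*(q - 8) = (-38 + p)*(-8 + q))
v(-9, 55) + k(-5) = (304 - 38*(-9) - 8*55 + 55*(-9)) - 17 = (304 + 342 - 440 - 495) - 17 = -289 - 17 = -306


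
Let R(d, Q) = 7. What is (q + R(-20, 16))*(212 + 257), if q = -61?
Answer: -25326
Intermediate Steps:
(q + R(-20, 16))*(212 + 257) = (-61 + 7)*(212 + 257) = -54*469 = -25326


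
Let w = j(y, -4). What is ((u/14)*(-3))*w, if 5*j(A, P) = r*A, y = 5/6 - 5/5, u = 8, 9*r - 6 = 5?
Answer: 22/315 ≈ 0.069841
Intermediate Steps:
r = 11/9 (r = ⅔ + (⅑)*5 = ⅔ + 5/9 = 11/9 ≈ 1.2222)
y = -⅙ (y = 5*(⅙) - 5*⅕ = ⅚ - 1 = -⅙ ≈ -0.16667)
j(A, P) = 11*A/45 (j(A, P) = (11*A/9)/5 = 11*A/45)
w = -11/270 (w = (11/45)*(-⅙) = -11/270 ≈ -0.040741)
((u/14)*(-3))*w = ((8/14)*(-3))*(-11/270) = ((8*(1/14))*(-3))*(-11/270) = ((4/7)*(-3))*(-11/270) = -12/7*(-11/270) = 22/315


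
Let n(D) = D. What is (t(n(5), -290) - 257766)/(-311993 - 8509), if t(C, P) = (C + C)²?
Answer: 128833/160251 ≈ 0.80394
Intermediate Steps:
t(C, P) = 4*C² (t(C, P) = (2*C)² = 4*C²)
(t(n(5), -290) - 257766)/(-311993 - 8509) = (4*5² - 257766)/(-311993 - 8509) = (4*25 - 257766)/(-320502) = (100 - 257766)*(-1/320502) = -257666*(-1/320502) = 128833/160251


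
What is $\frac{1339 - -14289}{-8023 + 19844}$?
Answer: $\frac{15628}{11821} \approx 1.3221$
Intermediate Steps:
$\frac{1339 - -14289}{-8023 + 19844} = \frac{1339 + \left(-3824 + 18113\right)}{11821} = \left(1339 + 14289\right) \frac{1}{11821} = 15628 \cdot \frac{1}{11821} = \frac{15628}{11821}$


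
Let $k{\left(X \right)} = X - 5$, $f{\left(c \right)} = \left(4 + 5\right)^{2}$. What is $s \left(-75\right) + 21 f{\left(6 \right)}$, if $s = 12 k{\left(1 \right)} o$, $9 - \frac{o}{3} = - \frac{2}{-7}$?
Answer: $\frac{670707}{7} \approx 95815.0$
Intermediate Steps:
$f{\left(c \right)} = 81$ ($f{\left(c \right)} = 9^{2} = 81$)
$k{\left(X \right)} = -5 + X$ ($k{\left(X \right)} = X - 5 = -5 + X$)
$o = \frac{183}{7}$ ($o = 27 - 3 \left(- \frac{2}{-7}\right) = 27 - 3 \left(\left(-2\right) \left(- \frac{1}{7}\right)\right) = 27 - \frac{6}{7} = \frac{183}{7} \approx 26.143$)
$s = - \frac{8784}{7}$ ($s = 12 \left(-5 + 1\right) \frac{183}{7} = 12 \left(-4\right) \frac{183}{7} = \left(-48\right) \frac{183}{7} = - \frac{8784}{7} \approx -1254.9$)
$s \left(-75\right) + 21 f{\left(6 \right)} = \left(- \frac{8784}{7}\right) \left(-75\right) + 21 \cdot 81 = \frac{658800}{7} + 1701 = \frac{670707}{7}$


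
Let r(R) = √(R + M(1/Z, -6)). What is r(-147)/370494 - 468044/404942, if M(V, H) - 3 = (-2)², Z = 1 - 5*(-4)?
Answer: -234022/202471 + I*√35/185247 ≈ -1.1558 + 3.1936e-5*I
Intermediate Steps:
Z = 21 (Z = 1 + 20 = 21)
M(V, H) = 7 (M(V, H) = 3 + (-2)² = 3 + 4 = 7)
r(R) = √(7 + R) (r(R) = √(R + 7) = √(7 + R))
r(-147)/370494 - 468044/404942 = √(7 - 147)/370494 - 468044/404942 = √(-140)*(1/370494) - 468044*1/404942 = (2*I*√35)*(1/370494) - 234022/202471 = I*√35/185247 - 234022/202471 = -234022/202471 + I*√35/185247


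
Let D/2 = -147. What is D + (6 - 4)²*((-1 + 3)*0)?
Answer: -294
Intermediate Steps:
D = -294 (D = 2*(-147) = -294)
D + (6 - 4)²*((-1 + 3)*0) = -294 + (6 - 4)²*((-1 + 3)*0) = -294 + 2²*(2*0) = -294 + 4*0 = -294 + 0 = -294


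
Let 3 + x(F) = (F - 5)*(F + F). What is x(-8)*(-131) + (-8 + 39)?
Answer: -26824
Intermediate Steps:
x(F) = -3 + 2*F*(-5 + F) (x(F) = -3 + (F - 5)*(F + F) = -3 + (-5 + F)*(2*F) = -3 + 2*F*(-5 + F))
x(-8)*(-131) + (-8 + 39) = (-3 - 10*(-8) + 2*(-8)**2)*(-131) + (-8 + 39) = (-3 + 80 + 2*64)*(-131) + 31 = (-3 + 80 + 128)*(-131) + 31 = 205*(-131) + 31 = -26855 + 31 = -26824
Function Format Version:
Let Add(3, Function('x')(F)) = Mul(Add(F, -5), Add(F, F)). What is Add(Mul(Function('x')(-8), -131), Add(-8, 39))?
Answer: -26824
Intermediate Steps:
Function('x')(F) = Add(-3, Mul(2, F, Add(-5, F))) (Function('x')(F) = Add(-3, Mul(Add(F, -5), Add(F, F))) = Add(-3, Mul(Add(-5, F), Mul(2, F))) = Add(-3, Mul(2, F, Add(-5, F))))
Add(Mul(Function('x')(-8), -131), Add(-8, 39)) = Add(Mul(Add(-3, Mul(-10, -8), Mul(2, Pow(-8, 2))), -131), Add(-8, 39)) = Add(Mul(Add(-3, 80, Mul(2, 64)), -131), 31) = Add(Mul(Add(-3, 80, 128), -131), 31) = Add(Mul(205, -131), 31) = Add(-26855, 31) = -26824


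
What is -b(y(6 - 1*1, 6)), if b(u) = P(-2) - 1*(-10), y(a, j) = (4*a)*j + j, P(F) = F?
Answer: -8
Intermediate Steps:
y(a, j) = j + 4*a*j (y(a, j) = 4*a*j + j = j + 4*a*j)
b(u) = 8 (b(u) = -2 - 1*(-10) = -2 + 10 = 8)
-b(y(6 - 1*1, 6)) = -1*8 = -8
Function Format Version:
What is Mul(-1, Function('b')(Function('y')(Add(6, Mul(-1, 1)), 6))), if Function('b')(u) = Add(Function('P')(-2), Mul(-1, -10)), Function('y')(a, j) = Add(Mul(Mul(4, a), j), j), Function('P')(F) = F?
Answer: -8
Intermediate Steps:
Function('y')(a, j) = Add(j, Mul(4, a, j)) (Function('y')(a, j) = Add(Mul(4, a, j), j) = Add(j, Mul(4, a, j)))
Function('b')(u) = 8 (Function('b')(u) = Add(-2, Mul(-1, -10)) = Add(-2, 10) = 8)
Mul(-1, Function('b')(Function('y')(Add(6, Mul(-1, 1)), 6))) = Mul(-1, 8) = -8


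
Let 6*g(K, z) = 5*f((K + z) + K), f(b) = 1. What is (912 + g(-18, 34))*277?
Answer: 1517129/6 ≈ 2.5285e+5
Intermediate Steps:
g(K, z) = ⅚ (g(K, z) = (5*1)/6 = (⅙)*5 = ⅚)
(912 + g(-18, 34))*277 = (912 + ⅚)*277 = (5477/6)*277 = 1517129/6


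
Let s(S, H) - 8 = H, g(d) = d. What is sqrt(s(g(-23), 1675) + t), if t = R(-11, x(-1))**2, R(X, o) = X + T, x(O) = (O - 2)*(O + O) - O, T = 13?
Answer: sqrt(1687) ≈ 41.073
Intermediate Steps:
x(O) = -O + 2*O*(-2 + O) (x(O) = (-2 + O)*(2*O) - O = 2*O*(-2 + O) - O = -O + 2*O*(-2 + O))
R(X, o) = 13 + X (R(X, o) = X + 13 = 13 + X)
s(S, H) = 8 + H
t = 4 (t = (13 - 11)**2 = 2**2 = 4)
sqrt(s(g(-23), 1675) + t) = sqrt((8 + 1675) + 4) = sqrt(1683 + 4) = sqrt(1687)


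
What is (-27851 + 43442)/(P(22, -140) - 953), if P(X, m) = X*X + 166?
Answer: -5197/101 ≈ -51.455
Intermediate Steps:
P(X, m) = 166 + X**2 (P(X, m) = X**2 + 166 = 166 + X**2)
(-27851 + 43442)/(P(22, -140) - 953) = (-27851 + 43442)/((166 + 22**2) - 953) = 15591/((166 + 484) - 953) = 15591/(650 - 953) = 15591/(-303) = 15591*(-1/303) = -5197/101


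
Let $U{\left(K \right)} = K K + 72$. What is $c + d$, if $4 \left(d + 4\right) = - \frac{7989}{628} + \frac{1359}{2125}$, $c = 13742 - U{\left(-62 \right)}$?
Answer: $\frac{52413712827}{5338000} \approx 9819.0$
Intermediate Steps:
$U{\left(K \right)} = 72 + K^{2}$ ($U{\left(K \right)} = K^{2} + 72 = 72 + K^{2}$)
$c = 9826$ ($c = 13742 - \left(72 + \left(-62\right)^{2}\right) = 13742 - \left(72 + 3844\right) = 13742 - 3916 = 9826$)
$d = - \frac{37475173}{5338000}$ ($d = -4 + \frac{- \frac{7989}{628} + \frac{1359}{2125}}{4} = -4 + \frac{1}{4} \left(- \frac{16123173}{1334500}\right) = -4 - \frac{16123173}{5338000} = - \frac{37475173}{5338000} \approx -7.0205$)
$c + d = 9826 - \frac{37475173}{5338000} = \frac{52413712827}{5338000}$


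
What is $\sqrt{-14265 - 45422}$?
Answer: $i \sqrt{59687} \approx 244.31 i$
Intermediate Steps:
$\sqrt{-14265 - 45422} = \sqrt{-59687} = i \sqrt{59687}$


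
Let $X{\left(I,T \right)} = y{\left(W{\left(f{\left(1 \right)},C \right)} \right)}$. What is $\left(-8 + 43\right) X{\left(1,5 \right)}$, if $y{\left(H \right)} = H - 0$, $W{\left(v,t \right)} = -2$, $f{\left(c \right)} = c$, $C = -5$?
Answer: $-70$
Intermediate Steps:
$y{\left(H \right)} = H$ ($y{\left(H \right)} = H + 0 = H$)
$X{\left(I,T \right)} = -2$
$\left(-8 + 43\right) X{\left(1,5 \right)} = \left(-8 + 43\right) \left(-2\right) = 35 \left(-2\right) = -70$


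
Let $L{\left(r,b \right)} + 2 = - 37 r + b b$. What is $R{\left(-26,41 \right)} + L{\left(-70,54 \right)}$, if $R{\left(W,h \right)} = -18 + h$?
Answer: $5527$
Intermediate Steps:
$L{\left(r,b \right)} = -2 + b^{2} - 37 r$ ($L{\left(r,b \right)} = -2 + \left(- 37 r + b b\right) = -2 + \left(- 37 r + b^{2}\right) = -2 + \left(b^{2} - 37 r\right) = -2 + b^{2} - 37 r$)
$R{\left(-26,41 \right)} + L{\left(-70,54 \right)} = \left(-18 + 41\right) - \left(-2588 - 2916\right) = 23 + \left(-2 + 2916 + 2590\right) = 23 + 5504 = 5527$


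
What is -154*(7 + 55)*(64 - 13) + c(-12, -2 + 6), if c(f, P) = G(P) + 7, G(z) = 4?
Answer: -486937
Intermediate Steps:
c(f, P) = 11 (c(f, P) = 4 + 7 = 11)
-154*(7 + 55)*(64 - 13) + c(-12, -2 + 6) = -154*(7 + 55)*(64 - 13) + 11 = -9548*51 + 11 = -154*3162 + 11 = -486948 + 11 = -486937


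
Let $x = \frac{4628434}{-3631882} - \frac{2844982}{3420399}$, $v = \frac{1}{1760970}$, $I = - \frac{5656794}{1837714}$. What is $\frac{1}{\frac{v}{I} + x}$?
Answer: $- \frac{542745179131783509997830}{1143107751498884180394709} \approx -0.4748$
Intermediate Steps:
$I = - \frac{2828397}{918857}$ ($I = \left(-5656794\right) \frac{1}{1837714} = - \frac{2828397}{918857} \approx -3.0782$)
$v = \frac{1}{1760970} \approx 5.6787 \cdot 10^{-7}$
$x = - \frac{13081864970645}{6211242780459}$ ($x = 4628434 \left(- \frac{1}{3631882}\right) - \frac{2844982}{3420399} = - \frac{2314217}{1815941} - \frac{2844982}{3420399} = - \frac{13081864970645}{6211242780459} \approx -2.1062$)
$\frac{1}{\frac{v}{I} + x} = \frac{1}{\frac{1}{1760970 \left(- \frac{2828397}{918857}\right)} - \frac{13081864970645}{6211242780459}} = \frac{1}{\frac{1}{1760970} \left(- \frac{918857}{2828397}\right) - \frac{13081864970645}{6211242780459}} = \frac{1}{- \frac{918857}{4980722265090} - \frac{13081864970645}{6211242780459}} = \frac{1}{- \frac{1143107751498884180394709}{542745179131783509997830}} = - \frac{542745179131783509997830}{1143107751498884180394709}$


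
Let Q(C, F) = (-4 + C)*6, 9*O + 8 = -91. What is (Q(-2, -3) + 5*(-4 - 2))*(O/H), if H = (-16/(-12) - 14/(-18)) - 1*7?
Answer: -297/2 ≈ -148.50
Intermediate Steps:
O = -11 (O = -8/9 + (⅑)*(-91) = -8/9 - 91/9 = -11)
Q(C, F) = -24 + 6*C
H = -44/9 (H = (-16*(-1/12) - 14*(-1/18)) - 7 = (4/3 + 7/9) - 7 = 19/9 - 7 = -44/9 ≈ -4.8889)
(Q(-2, -3) + 5*(-4 - 2))*(O/H) = ((-24 + 6*(-2)) + 5*(-4 - 2))*(-11/(-44/9)) = ((-24 - 12) + 5*(-6))*(-11*(-9/44)) = (-36 - 30)*(9/4) = -66*9/4 = -297/2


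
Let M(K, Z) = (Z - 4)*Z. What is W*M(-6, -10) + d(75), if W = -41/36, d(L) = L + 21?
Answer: -571/9 ≈ -63.444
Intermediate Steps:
d(L) = 21 + L
W = -41/36 (W = -41*1/36 = -41/36 ≈ -1.1389)
M(K, Z) = Z*(-4 + Z) (M(K, Z) = (-4 + Z)*Z = Z*(-4 + Z))
W*M(-6, -10) + d(75) = -(-205)*(-4 - 10)/18 + (21 + 75) = -(-205)*(-14)/18 + 96 = -41/36*140 + 96 = -1435/9 + 96 = -571/9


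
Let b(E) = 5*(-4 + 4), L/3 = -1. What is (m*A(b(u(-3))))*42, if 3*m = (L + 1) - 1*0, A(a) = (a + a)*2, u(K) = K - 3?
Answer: 0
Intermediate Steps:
L = -3 (L = 3*(-1) = -3)
u(K) = -3 + K
b(E) = 0 (b(E) = 5*0 = 0)
A(a) = 4*a (A(a) = (2*a)*2 = 4*a)
m = -⅔ (m = ((-3 + 1) - 1*0)/3 = (-2 + 0)/3 = (⅓)*(-2) = -⅔ ≈ -0.66667)
(m*A(b(u(-3))))*42 = -8*0/3*42 = -⅔*0*42 = 0*42 = 0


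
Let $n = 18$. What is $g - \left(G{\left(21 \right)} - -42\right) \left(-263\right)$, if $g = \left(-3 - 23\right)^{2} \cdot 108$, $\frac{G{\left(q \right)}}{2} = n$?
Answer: $93522$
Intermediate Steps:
$G{\left(q \right)} = 36$ ($G{\left(q \right)} = 2 \cdot 18 = 36$)
$g = 73008$ ($g = \left(-26\right)^{2} \cdot 108 = 676 \cdot 108 = 73008$)
$g - \left(G{\left(21 \right)} - -42\right) \left(-263\right) = 73008 - \left(36 - -42\right) \left(-263\right) = 73008 - \left(36 + 42\right) \left(-263\right) = 73008 - 78 \left(-263\right) = 73008 - -20514 = 73008 + 20514 = 93522$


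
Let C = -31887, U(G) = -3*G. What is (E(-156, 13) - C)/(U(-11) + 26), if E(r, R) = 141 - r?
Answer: 32184/59 ≈ 545.49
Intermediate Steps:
(E(-156, 13) - C)/(U(-11) + 26) = ((141 - 1*(-156)) - 1*(-31887))/(-3*(-11) + 26) = ((141 + 156) + 31887)/(33 + 26) = (297 + 31887)/59 = 32184*(1/59) = 32184/59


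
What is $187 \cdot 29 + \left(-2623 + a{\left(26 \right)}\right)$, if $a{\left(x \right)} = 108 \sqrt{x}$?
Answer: $2800 + 108 \sqrt{26} \approx 3350.7$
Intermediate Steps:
$187 \cdot 29 + \left(-2623 + a{\left(26 \right)}\right) = 187 \cdot 29 - \left(2623 - 108 \sqrt{26}\right) = 5423 - \left(2623 - 108 \sqrt{26}\right) = 2800 + 108 \sqrt{26}$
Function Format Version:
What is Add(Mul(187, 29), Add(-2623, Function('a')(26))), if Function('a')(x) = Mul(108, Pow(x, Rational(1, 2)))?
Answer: Add(2800, Mul(108, Pow(26, Rational(1, 2)))) ≈ 3350.7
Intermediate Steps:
Add(Mul(187, 29), Add(-2623, Function('a')(26))) = Add(Mul(187, 29), Add(-2623, Mul(108, Pow(26, Rational(1, 2))))) = Add(5423, Add(-2623, Mul(108, Pow(26, Rational(1, 2))))) = Add(2800, Mul(108, Pow(26, Rational(1, 2))))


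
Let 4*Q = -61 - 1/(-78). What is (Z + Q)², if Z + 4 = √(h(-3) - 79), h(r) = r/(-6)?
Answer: 28418521/97344 - 6005*I*√314/312 ≈ 291.94 - 341.05*I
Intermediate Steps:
h(r) = -r/6 (h(r) = r*(-⅙) = -r/6)
Q = -4757/312 (Q = (-61 - 1/(-78))/4 = (-61 - 1*(-1/78))/4 = (-61 + 1/78)/4 = (¼)*(-4757/78) = -4757/312 ≈ -15.247)
Z = -4 + I*√314/2 (Z = -4 + √(-⅙*(-3) - 79) = -4 + √(½ - 79) = -4 + √(-157/2) = -4 + I*√314/2 ≈ -4.0 + 8.86*I)
(Z + Q)² = ((-4 + I*√314/2) - 4757/312)² = (-6005/312 + I*√314/2)²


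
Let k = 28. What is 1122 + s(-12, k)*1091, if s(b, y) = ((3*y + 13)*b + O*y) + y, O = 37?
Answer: -107978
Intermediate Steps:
s(b, y) = 38*y + b*(13 + 3*y) (s(b, y) = ((3*y + 13)*b + 37*y) + y = ((13 + 3*y)*b + 37*y) + y = (b*(13 + 3*y) + 37*y) + y = (37*y + b*(13 + 3*y)) + y = 38*y + b*(13 + 3*y))
1122 + s(-12, k)*1091 = 1122 + (13*(-12) + 38*28 + 3*(-12)*28)*1091 = 1122 + (-156 + 1064 - 1008)*1091 = 1122 - 100*1091 = 1122 - 109100 = -107978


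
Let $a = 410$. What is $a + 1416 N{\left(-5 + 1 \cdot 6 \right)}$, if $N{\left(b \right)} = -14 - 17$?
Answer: $-43486$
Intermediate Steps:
$N{\left(b \right)} = -31$ ($N{\left(b \right)} = -14 - 17 = -31$)
$a + 1416 N{\left(-5 + 1 \cdot 6 \right)} = 410 + 1416 \left(-31\right) = 410 - 43896 = -43486$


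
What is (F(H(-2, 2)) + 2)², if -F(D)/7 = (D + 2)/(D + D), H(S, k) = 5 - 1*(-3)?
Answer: 361/64 ≈ 5.6406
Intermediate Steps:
H(S, k) = 8 (H(S, k) = 5 + 3 = 8)
F(D) = -7*(2 + D)/(2*D) (F(D) = -7*(D + 2)/(D + D) = -7*(2 + D)/(2*D))
(F(H(-2, 2)) + 2)² = ((-7/2 - 7/8) + 2)² = (-35/8 + 2)² = (-19/8)² = 361/64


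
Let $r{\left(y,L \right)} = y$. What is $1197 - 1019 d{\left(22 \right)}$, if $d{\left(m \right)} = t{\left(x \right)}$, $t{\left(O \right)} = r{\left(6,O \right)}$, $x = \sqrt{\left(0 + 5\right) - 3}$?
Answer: $-4917$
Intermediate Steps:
$x = \sqrt{2}$ ($x = \sqrt{5 - 3} = \sqrt{2} \approx 1.4142$)
$t{\left(O \right)} = 6$
$d{\left(m \right)} = 6$
$1197 - 1019 d{\left(22 \right)} = 1197 - 6114 = -4917$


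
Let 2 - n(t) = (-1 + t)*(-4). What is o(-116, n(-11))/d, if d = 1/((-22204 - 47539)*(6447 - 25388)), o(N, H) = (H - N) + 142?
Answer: 280052458556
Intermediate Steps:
n(t) = -2 + 4*t (n(t) = 2 - (-1 + t)*(-4) = 2 - (4 - 4*t) = 2 + (-4 + 4*t) = -2 + 4*t)
o(N, H) = 142 + H - N
d = 1/1321002163 (d = 1/(-69743*(-18941)) = 1/1321002163 ≈ 7.5700e-10)
o(-116, n(-11))/d = (142 + (-2 + 4*(-11)) - 1*(-116))/(1/1321002163) = (142 + (-2 - 44) + 116)*1321002163 = (142 - 46 + 116)*1321002163 = 212*1321002163 = 280052458556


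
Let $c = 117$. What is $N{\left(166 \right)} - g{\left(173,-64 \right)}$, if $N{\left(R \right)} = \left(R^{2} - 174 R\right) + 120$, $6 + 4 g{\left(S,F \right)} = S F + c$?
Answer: $\frac{6129}{4} \approx 1532.3$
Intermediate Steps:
$g{\left(S,F \right)} = \frac{111}{4} + \frac{F S}{4}$ ($g{\left(S,F \right)} = - \frac{3}{2} + \frac{S F + 117}{4} = - \frac{3}{2} + \frac{F S + 117}{4} = - \frac{3}{2} + \frac{117 + F S}{4} = - \frac{3}{2} + \left(\frac{117}{4} + \frac{F S}{4}\right) = \frac{111}{4} + \frac{F S}{4}$)
$N{\left(R \right)} = 120 + R^{2} - 174 R$
$N{\left(166 \right)} - g{\left(173,-64 \right)} = \left(120 + 166^{2} - 28884\right) - \left(\frac{111}{4} + \frac{1}{4} \left(-64\right) 173\right) = \left(120 + 27556 - 28884\right) - \left(\frac{111}{4} - 2768\right) = -1208 - - \frac{10961}{4} = -1208 + \frac{10961}{4} = \frac{6129}{4}$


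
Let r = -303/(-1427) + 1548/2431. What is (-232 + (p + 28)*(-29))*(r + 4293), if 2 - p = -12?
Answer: -21598506073500/3469037 ≈ -6.2261e+6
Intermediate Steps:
p = 14 (p = 2 - 1*(-12) = 2 + 12 = 14)
r = 2945589/3469037 (r = -303*(-1/1427) + 1548*(1/2431) = 303/1427 + 1548/2431 = 2945589/3469037 ≈ 0.84911)
(-232 + (p + 28)*(-29))*(r + 4293) = (-232 + (14 + 28)*(-29))*(2945589/3469037 + 4293) = (-232 + 42*(-29))*(14895521430/3469037) = (-232 - 1218)*(14895521430/3469037) = -1450*14895521430/3469037 = -21598506073500/3469037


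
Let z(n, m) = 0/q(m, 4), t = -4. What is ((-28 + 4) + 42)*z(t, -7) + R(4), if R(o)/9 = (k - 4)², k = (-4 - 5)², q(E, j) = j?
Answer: 53361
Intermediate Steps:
k = 81 (k = (-9)² = 81)
z(n, m) = 0 (z(n, m) = 0/4 = 0*(¼) = 0)
R(o) = 53361 (R(o) = 9*(81 - 4)² = 9*77² = 9*5929 = 53361)
((-28 + 4) + 42)*z(t, -7) + R(4) = ((-28 + 4) + 42)*0 + 53361 = (-24 + 42)*0 + 53361 = 18*0 + 53361 = 0 + 53361 = 53361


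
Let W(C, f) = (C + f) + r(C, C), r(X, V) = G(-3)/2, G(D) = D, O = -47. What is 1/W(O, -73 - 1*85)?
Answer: -2/413 ≈ -0.0048426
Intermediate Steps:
r(X, V) = -3/2
W(C, f) = -3/2 + C + f (W(C, f) = (C + f) - 3/2 = -3/2 + C + f)
1/W(O, -73 - 1*85) = 1/(-3/2 - 47 + (-73 - 1*85)) = 1/(-3/2 - 47 + (-73 - 85)) = 1/(-3/2 - 47 - 158) = 1/(-413/2) = -2/413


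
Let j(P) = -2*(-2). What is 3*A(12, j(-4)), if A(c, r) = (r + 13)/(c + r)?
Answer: 51/16 ≈ 3.1875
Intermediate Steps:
j(P) = 4
A(c, r) = (13 + r)/(c + r)
3*A(12, j(-4)) = 3*((13 + 4)/(12 + 4)) = 3*(17/16) = 51/16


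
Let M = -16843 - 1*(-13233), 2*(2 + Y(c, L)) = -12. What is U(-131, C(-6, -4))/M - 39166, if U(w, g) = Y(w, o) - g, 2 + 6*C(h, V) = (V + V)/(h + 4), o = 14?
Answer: -84833551/2166 ≈ -39166.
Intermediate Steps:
Y(c, L) = -8 (Y(c, L) = -2 + (½)*(-12) = -2 - 6 = -8)
C(h, V) = -⅓ + V/(3*(4 + h)) (C(h, V) = -⅓ + ((V + V)/(h + 4))/6 = -⅓ + ((2*V)/(4 + h))/6 = -⅓ + (2*V/(4 + h))/6 = -⅓ + V/(3*(4 + h)))
M = -3610 (M = -16843 + 13233 = -3610)
U(w, g) = -8 - g
U(-131, C(-6, -4))/M - 39166 = (-8 - (-4 - 4 - 1*(-6))/(3*(4 - 6)))/(-3610) - 39166 = (-8 - (-4 - 4 + 6)/(3*(-2)))*(-1/3610) - 39166 = (-8 - (-1)*(-2)/(3*2))*(-1/3610) - 39166 = (-8 - 1*⅓)*(-1/3610) - 39166 = (-8 - ⅓)*(-1/3610) - 39166 = -25/3*(-1/3610) - 39166 = 5/2166 - 39166 = -84833551/2166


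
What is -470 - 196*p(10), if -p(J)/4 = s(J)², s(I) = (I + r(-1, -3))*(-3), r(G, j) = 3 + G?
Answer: 1015594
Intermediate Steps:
s(I) = -6 - 3*I (s(I) = (I + (3 - 1))*(-3) = (I + 2)*(-3) = (2 + I)*(-3) = -6 - 3*I)
p(J) = -4*(-6 - 3*J)²
-470 - 196*p(10) = -470 - (-7056)*(2 + 10)² = -470 - (-7056)*12² = -470 - (-7056)*144 = -470 - 196*(-5184) = -470 + 1016064 = 1015594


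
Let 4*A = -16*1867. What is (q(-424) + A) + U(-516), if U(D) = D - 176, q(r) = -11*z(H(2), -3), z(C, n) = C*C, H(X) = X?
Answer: -8204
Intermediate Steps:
z(C, n) = C**2
q(r) = -44 (q(r) = -11*2**2 = -11*4 = -44)
A = -7468 (A = (-16*1867)/4 = (1/4)*(-29872) = -7468)
U(D) = -176 + D
(q(-424) + A) + U(-516) = (-44 - 7468) + (-176 - 516) = -7512 - 692 = -8204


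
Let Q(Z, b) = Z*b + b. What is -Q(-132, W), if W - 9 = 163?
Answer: 22532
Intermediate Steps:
W = 172 (W = 9 + 163 = 172)
Q(Z, b) = b + Z*b
-Q(-132, W) = -172*(1 - 132) = -172*(-131) = -1*(-22532) = 22532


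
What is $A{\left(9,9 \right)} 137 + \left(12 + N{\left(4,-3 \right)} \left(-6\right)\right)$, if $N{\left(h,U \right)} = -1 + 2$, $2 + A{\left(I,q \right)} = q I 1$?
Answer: $10829$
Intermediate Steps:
$A{\left(I,q \right)} = -2 + I q$ ($A{\left(I,q \right)} = -2 + q I 1 = -2 + I q 1 = -2 + I q$)
$N{\left(h,U \right)} = 1$
$A{\left(9,9 \right)} 137 + \left(12 + N{\left(4,-3 \right)} \left(-6\right)\right) = \left(-2 + 9 \cdot 9\right) 137 + \left(12 + 1 \left(-6\right)\right) = \left(-2 + 81\right) 137 + \left(12 - 6\right) = 79 \cdot 137 + 6 = 10823 + 6 = 10829$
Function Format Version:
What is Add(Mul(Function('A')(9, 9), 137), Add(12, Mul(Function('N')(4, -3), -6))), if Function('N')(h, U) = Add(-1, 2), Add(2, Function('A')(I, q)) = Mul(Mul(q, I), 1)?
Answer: 10829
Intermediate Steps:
Function('A')(I, q) = Add(-2, Mul(I, q)) (Function('A')(I, q) = Add(-2, Mul(Mul(q, I), 1)) = Add(-2, Mul(Mul(I, q), 1)) = Add(-2, Mul(I, q)))
Function('N')(h, U) = 1
Add(Mul(Function('A')(9, 9), 137), Add(12, Mul(Function('N')(4, -3), -6))) = Add(Mul(Add(-2, Mul(9, 9)), 137), Add(12, Mul(1, -6))) = Add(Mul(Add(-2, 81), 137), Add(12, -6)) = Add(Mul(79, 137), 6) = Add(10823, 6) = 10829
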